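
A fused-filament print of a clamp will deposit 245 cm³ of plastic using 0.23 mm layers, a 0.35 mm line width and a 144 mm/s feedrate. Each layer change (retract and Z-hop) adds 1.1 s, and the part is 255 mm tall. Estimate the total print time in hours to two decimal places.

6.21 hours

Extrusion cross-section = 0.23 × 0.35, so 0.0805 mm².
Path length: 245000 mm³ / 0.0805 mm² → 3043478.3 mm.
Print-move time: 3043478.3 / 144 → 21135.3 s.
Number of layers: 255 / 0.23 → 1109 (rounded up).
Layer-change overhead: 1109 × 1.1 → 1219.9 s.
Total = 21135.3 + 1219.9 = 22355.2 s = 6.21 hours.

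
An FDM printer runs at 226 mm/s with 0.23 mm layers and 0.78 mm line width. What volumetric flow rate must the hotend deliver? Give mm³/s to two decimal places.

Extrusion cross-section: 0.23 × 0.78 → 0.1794 mm².
Q = v·A = 226 × 0.1794 = 40.54 mm³/s.

40.54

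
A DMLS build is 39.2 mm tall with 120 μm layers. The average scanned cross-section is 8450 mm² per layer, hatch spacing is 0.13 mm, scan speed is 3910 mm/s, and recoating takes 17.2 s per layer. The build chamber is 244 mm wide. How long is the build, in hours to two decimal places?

Number of layers: 39.2 / 0.12 → 327 (rounded up).
Hatch length per layer: 8450 / 0.13 → 65000 mm.
Per-layer scan time: 65000 / 3910 → 16.624 s.
Layer cycle = 16.624 + 17.2 = 33.824 s.
327 layers × 33.824 s/layer = 11060.448 s, i.e. 3.07 hours.

3.07 hours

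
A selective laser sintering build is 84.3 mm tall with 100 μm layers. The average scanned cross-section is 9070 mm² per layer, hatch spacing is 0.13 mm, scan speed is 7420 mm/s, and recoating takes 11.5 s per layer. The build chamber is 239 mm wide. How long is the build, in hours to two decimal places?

4.89 hours

Number of layers: 84.3 / 0.1 → 843 (rounded up).
Scan path per layer: 9070 / 0.13 → 69769.2 mm.
Per-layer scan time = 69769.2 / 7420 = 9.4029 s.
Time per layer: 9.4029 + 11.5 → 20.9029 s.
843 layers × 20.9029 s/layer = 17621.1447 s, i.e. 4.89 hours.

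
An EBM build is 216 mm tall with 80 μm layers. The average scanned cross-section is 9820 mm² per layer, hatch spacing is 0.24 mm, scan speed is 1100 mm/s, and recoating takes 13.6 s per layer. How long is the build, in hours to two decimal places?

38.10 hours

Layer count = ceil(216 / 0.08) = 2700.
Scan path per layer = 9820 / 0.24 = 40916.7 mm.
Per-layer scan time = 40916.7 / 1100, so 37.197 s.
Layer cycle: 37.197 + 13.6 → 50.797 s.
2700 layers × 50.797 s/layer = 137151.9 s, i.e. 38.10 hours.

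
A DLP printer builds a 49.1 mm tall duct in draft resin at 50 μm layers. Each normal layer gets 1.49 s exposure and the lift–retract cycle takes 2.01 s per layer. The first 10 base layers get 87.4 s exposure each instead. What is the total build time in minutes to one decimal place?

Number of layers: 49.1 / 0.05 → 982 (rounded up).
Base layers = 10 × (87.4 + 2.01), so 894.1 s.
Remaining layers = 972 × (1.49 + 2.01) = 3402 s.
Sum: 894.1 + 3402 = 4296.1 s → 71.6 minutes.

71.6 minutes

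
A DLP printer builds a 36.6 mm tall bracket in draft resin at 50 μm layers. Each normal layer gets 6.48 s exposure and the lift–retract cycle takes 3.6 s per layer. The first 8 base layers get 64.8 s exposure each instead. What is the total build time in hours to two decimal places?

2.18 hours

Layer count = ceil(36.6 / 0.05) = 732.
Base layers = 8 × (64.8 + 3.6), so 547.2 s.
Regular layers: 724 × (6.48 + 3.6) → 7297.92 s.
Sum: 547.2 + 7297.92 = 7845.12 s → 2.18 hours.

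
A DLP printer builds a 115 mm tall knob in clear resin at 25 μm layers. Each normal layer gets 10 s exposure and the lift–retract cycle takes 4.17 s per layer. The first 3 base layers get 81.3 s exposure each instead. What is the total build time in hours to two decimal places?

18.17 hours

Layer count = ceil(115 / 0.025) = 4600.
Burn-in layers = 3 × (81.3 + 4.17) = 256.41 s.
Remaining layers = 4597 × (10 + 4.17) = 65139.49 s.
Total = 256.41 + 65139.49 = 65395.9 s = 18.17 hours.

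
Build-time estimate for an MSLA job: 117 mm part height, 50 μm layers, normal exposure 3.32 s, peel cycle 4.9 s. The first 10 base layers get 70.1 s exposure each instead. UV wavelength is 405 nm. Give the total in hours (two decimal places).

Layers = ⌈117/0.05⌉ = 2340.
Burn-in layers = 10 × (70.1 + 4.9), so 750 s.
Normal layers = 2330 × (3.32 + 4.9) = 19152.6 s.
Sum: 750 + 19152.6 = 19902.6 s → 5.53 hours.

5.53 hours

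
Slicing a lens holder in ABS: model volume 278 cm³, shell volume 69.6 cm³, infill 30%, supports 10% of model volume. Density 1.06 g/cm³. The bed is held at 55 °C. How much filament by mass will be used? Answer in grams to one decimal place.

Volume inside the shell = 278 − 69.6, so 208.4 cm³.
Infill volume = 0.30 × 208.4 = 62.52 cm³.
Support = 0.10 × 278, so 27.8 cm³.
Total printed volume = 69.6 + 62.52 + 27.8 = 159.92 cm³.
Mass: 159.92 × 1.06 → 169.5152 g.

169.5 g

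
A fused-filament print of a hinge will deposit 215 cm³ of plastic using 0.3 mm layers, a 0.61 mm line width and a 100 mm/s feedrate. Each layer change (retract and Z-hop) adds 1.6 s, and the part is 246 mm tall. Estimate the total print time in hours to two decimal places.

Bead cross-section = 0.3 × 0.61, so 0.183 mm².
Total extruded path = 215000/0.183 = 1174863.4 mm.
Time extruding = 1174863.4 / 100, so 11748.6 s.
Number of layers: 246 / 0.3 → 820 (rounded up).
Layer-change overhead = 820 × 1.6, so 1312 s.
Total = 11748.6 + 1312 = 13060.6 s = 3.63 hours.

3.63 hours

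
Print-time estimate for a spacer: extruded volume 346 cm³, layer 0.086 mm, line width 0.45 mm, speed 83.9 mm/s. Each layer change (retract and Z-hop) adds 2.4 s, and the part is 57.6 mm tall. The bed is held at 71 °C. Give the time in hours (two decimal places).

30.05 hours

Line area = 0.086 × 0.45, so 0.0387 mm².
Toolpath length = 346 cm³ / 0.0387 mm² = 346000 / 0.0387 = 8940568.5 mm.
Extrusion time = 8940568.5 / 83.9, so 106562.2 s.
Layer count = ceil(57.6 / 0.086) = 670.
Non-print overhead = 670 × 2.4 = 1608 s.
Altogether 106562.2 + 1608 = 108170.2 s, i.e. 30.05 hours.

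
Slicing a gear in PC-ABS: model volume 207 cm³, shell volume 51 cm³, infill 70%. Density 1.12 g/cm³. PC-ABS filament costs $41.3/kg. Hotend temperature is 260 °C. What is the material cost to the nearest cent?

$7.41

Interior volume = 207 − 51, so 156 cm³.
Infill deposited: 0.70 × 156 → 109.2 cm³.
Deposited volume = 51 + 109.2, so 160.2 cm³.
Mass = 160.2 × 1.12 = 179.424 g.
At $41.3/kg: 179.424/1000 × 41.3 = $7.41.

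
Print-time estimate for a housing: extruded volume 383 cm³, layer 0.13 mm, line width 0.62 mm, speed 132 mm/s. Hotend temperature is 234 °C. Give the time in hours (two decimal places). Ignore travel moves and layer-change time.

Extrusion cross-section = 0.13 × 0.62 = 0.0806 mm².
Toolpath length = 383 cm³ / 0.0806 mm² = 383000 / 0.0806 = 4751861 mm.
Extrusion time: 4751861 / 132 → 35998.9 s.
35998.9 s = 10.00 hours.

10.00 hours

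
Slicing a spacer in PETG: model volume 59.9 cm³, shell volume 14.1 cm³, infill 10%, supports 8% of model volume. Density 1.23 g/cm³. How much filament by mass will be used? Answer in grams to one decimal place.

Volume inside the shell = 59.9 − 14.1 = 45.8 cm³.
Deposited infill: 0.10 × 45.8 → 4.58 cm³.
Support = 0.08 × 59.9 = 4.792 cm³.
Total extruded = 14.1 + 4.58 + 4.792 = 23.472 cm³.
Mass: 23.472 × 1.23 → 28.87056 g.

28.9 g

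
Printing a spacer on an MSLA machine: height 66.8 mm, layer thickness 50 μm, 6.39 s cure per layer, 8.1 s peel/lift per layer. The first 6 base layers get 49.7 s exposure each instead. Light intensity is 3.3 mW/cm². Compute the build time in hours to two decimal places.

5.45 hours

Layers = ⌈66.8/0.05⌉ = 1336.
Base layers: 6 × (49.7 + 8.1) → 346.8 s.
Normal layers = 1330 × (6.39 + 8.1) = 19271.7 s.
Total = 346.8 + 19271.7 = 19618.5 s = 5.45 hours.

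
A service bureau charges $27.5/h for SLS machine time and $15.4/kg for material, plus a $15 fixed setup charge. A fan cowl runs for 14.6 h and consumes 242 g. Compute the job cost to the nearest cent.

Machine cost: 27.5 × 14.6 → $401.50.
Material charge: 15.4 × 242/1000 → $3.7268.
Adding setup: 401.50 + 3.7268 + 15 → 420.2268 ≈ $420.23.

$420.23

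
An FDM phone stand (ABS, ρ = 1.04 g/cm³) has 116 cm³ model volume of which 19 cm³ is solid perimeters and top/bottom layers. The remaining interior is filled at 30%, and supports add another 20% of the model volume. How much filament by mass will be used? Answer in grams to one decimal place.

Interior volume: 116 − 19 → 97 cm³.
Infill volume = 0.30 × 97 = 29.1 cm³.
Support: 0.20 × 116 → 23.2 cm³.
Deposited volume = 19 + 29.1 + 23.2 = 71.3 cm³.
Mass = 71.3 × 1.04 = 74.152 g.

74.2 g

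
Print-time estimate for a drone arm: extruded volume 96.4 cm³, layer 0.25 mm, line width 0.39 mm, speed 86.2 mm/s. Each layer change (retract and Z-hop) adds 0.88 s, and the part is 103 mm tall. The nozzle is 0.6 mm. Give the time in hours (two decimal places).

Extrusion cross-section = 0.25 × 0.39 = 0.0975 mm².
Total extruded path = 96400/0.0975 = 988717.9 mm.
Extrusion time: 988717.9 / 86.2 → 11470 s.
Layers = ⌈103/0.25⌉ = 412.
Z-hop total: 412 × 0.88 → 362.56 s.
Altogether 11470 + 362.56 = 11832.56 s, i.e. 3.29 hours.

3.29 hours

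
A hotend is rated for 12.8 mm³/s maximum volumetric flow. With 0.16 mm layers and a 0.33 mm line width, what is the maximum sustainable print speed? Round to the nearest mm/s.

242 mm/s

A: 0.16 × 0.33 → 0.0528 mm².
v_max = Q/A = 12.8/0.0528 = 242.42 mm/s → 242 mm/s.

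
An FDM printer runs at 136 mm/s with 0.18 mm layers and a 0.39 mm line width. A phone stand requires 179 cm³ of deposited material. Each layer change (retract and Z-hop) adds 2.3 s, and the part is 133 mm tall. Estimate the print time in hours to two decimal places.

Line area = 0.18 × 0.39 = 0.0702 mm².
Toolpath length = 179 cm³ / 0.0702 mm² = 179000 / 0.0702 = 2549857.5 mm.
Print-move time = 2549857.5 / 136 = 18749 s.
Layer count = ceil(133 / 0.18) = 739.
Non-print overhead = 739 × 2.3, so 1699.7 s.
Total = 18749 + 1699.7 = 20448.7 s = 5.68 hours.

5.68 hours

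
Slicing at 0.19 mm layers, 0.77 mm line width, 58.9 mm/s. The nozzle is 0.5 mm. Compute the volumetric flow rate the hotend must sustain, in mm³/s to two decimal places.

Bead cross-section = 0.19 × 0.77, so 0.1463 mm².
Q = v·A = 58.9 × 0.1463 = 8.62 mm³/s.

8.62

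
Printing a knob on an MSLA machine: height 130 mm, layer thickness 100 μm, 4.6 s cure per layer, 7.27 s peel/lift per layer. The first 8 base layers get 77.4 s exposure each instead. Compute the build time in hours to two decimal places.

4.45 hours

Layers = ⌈130/0.1⌉ = 1300.
Burn-in layers = 8 × (77.4 + 7.27), so 677.36 s.
Regular layers: 1292 × (4.6 + 7.27) → 15336.04 s.
Sum: 677.36 + 15336.04 = 16013.4 s → 4.45 hours.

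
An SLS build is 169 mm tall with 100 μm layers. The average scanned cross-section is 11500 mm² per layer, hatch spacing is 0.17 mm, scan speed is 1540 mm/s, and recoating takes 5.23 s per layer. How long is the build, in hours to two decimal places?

Number of layers: 169 / 0.1 → 1690 (rounded up).
Per-layer scan distance = 11500 / 0.17 = 67647.1 mm.
Laser time per layer: 67647.1 / 1540 → 43.9267 s.
Layer cycle = 43.9267 + 5.23 = 49.1567 s.
Total: 1690 × 49.1567 s = 83074.823 s → 23.08 hours.

23.08 hours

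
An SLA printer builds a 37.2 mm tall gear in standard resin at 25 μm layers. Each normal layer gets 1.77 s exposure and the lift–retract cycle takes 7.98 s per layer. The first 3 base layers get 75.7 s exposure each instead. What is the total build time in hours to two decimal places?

4.09 hours

Layers = ⌈37.2/0.025⌉ = 1488.
Bottom layers = 3 × (75.7 + 7.98), so 251.04 s.
Regular layers = 1485 × (1.77 + 7.98) = 14478.75 s.
Sum: 251.04 + 14478.75 = 14729.79 s → 4.09 hours.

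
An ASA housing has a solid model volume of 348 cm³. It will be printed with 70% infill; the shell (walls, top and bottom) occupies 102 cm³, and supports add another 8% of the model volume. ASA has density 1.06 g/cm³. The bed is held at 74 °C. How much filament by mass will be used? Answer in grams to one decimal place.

Interior volume: 348 − 102 → 246 cm³.
Infill volume = 0.70 × 246 = 172.2 cm³.
Support = 0.08 × 348 = 27.84 cm³.
Deposited volume = 102 + 172.2 + 27.84 = 302.04 cm³.
Mass: 302.04 × 1.06 → 320.1624 g.

320.2 g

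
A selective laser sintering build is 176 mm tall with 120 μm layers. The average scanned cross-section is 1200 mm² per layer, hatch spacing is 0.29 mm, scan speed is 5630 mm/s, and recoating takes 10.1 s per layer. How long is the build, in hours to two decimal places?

Layer count = ceil(176 / 0.12) = 1467.
Hatch length per layer = 1200 / 0.29 = 4137.9 mm.
Scan time per layer: 4137.9 / 5630 → 0.735 s.
Per-layer time = 0.735 + 10.1 = 10.835 s.
1467 layers × 10.835 s/layer = 15894.945 s, i.e. 4.42 hours.

4.42 hours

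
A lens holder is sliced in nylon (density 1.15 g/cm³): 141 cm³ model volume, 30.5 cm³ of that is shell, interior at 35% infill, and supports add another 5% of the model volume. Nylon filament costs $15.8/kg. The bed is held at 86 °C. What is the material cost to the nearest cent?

Interior volume = 141 − 30.5, so 110.5 cm³.
Infill volume = 0.35 × 110.5 = 38.675 cm³.
Support: 0.05 × 141 → 7.05 cm³.
Deposited volume: 30.5 + 38.675 + 7.05 → 76.225 cm³.
Mass = 76.225 × 1.15 = 87.65875 g.
At $15.8/kg: 87.65875/1000 × 15.8 = $1.39.

$1.39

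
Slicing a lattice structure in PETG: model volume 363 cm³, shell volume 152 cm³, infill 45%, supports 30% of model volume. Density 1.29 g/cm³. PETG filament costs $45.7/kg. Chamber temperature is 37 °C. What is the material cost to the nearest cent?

$20.98

Volume inside the shell: 363 − 152 → 211 cm³.
Deposited infill = 0.45 × 211 = 94.95 cm³.
Support = 0.30 × 363 = 108.9 cm³.
Total printed volume = 152 + 94.95 + 108.9, so 355.85 cm³.
Mass: 355.85 × 1.29 → 459.0465 g.
Cost = 459.0465 g / 1000 × $45.7/kg = $20.98.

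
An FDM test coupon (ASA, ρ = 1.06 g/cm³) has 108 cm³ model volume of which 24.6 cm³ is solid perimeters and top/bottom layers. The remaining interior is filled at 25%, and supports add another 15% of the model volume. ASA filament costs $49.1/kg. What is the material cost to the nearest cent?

$3.21

Interior volume = 108 − 24.6 = 83.4 cm³.
Deposited infill = 0.25 × 83.4, so 20.85 cm³.
Support = 0.15 × 108 = 16.2 cm³.
Deposited volume: 24.6 + 20.85 + 16.2 → 61.65 cm³.
Mass: 61.65 × 1.06 → 65.349 g.
At $49.1/kg: 65.349/1000 × 49.1 = $3.21.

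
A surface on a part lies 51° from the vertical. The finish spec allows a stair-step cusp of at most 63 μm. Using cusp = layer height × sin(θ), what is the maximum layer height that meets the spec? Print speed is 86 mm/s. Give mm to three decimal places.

0.081 mm

t = h_c / sin θ = 0.063 / 0.7771 = 0.081 mm.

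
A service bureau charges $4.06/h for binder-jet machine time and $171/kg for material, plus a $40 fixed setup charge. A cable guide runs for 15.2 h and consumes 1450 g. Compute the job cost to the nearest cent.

Machine-time cost = 4.06 × 15.2 = $61.712.
Feedstock cost: 171 × 1450/1000 → $247.95.
Adding setup: 61.712 + 247.95 + 40 → 349.662 ≈ $349.66.

$349.66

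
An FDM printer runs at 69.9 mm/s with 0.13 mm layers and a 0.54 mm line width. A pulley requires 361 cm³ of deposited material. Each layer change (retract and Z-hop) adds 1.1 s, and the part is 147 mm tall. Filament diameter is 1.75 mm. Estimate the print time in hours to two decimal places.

Bead cross-section: 0.13 × 0.54 → 0.0702 mm².
Toolpath length = 361 cm³ / 0.0702 mm² = 361000 / 0.0702 = 5142450.1 mm.
Print-move time = 5142450.1 / 69.9, so 73568.7 s.
Layers = ⌈147/0.13⌉ = 1131.
Z-hop total = 1131 × 1.1 = 1244.1 s.
Total = 73568.7 + 1244.1 = 74812.8 s = 20.78 hours.

20.78 hours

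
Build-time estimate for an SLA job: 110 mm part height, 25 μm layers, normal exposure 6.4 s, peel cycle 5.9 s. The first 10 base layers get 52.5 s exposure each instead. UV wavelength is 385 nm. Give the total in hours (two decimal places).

Layers = ⌈110/0.025⌉ = 4400.
Burn-in layers = 10 × (52.5 + 5.9) = 584 s.
Regular layers: 4390 × (6.4 + 5.9) → 53997 s.
Total = 584 + 53997 = 54581 s = 15.16 hours.

15.16 hours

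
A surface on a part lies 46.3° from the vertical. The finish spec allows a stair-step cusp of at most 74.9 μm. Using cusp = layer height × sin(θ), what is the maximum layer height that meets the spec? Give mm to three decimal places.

Layer height = cusp / sin(46.3°) = 0.0749 / 0.7230 = 0.104 mm.

0.104 mm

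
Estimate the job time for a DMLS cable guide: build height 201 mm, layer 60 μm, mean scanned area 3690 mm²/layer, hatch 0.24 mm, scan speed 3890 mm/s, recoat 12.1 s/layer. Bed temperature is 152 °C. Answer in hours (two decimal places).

Number of layers: 201 / 0.06 → 3350 (rounded up).
Hatch length per layer = 3690 / 0.24, so 15375 mm.
Laser time per layer: 15375 / 3890 → 3.9524 s.
Layer cycle = 3.9524 + 12.1 = 16.0524 s.
Build time = 3350 × 16.0524 = 53775.54 s = 14.94 hours.

14.94 hours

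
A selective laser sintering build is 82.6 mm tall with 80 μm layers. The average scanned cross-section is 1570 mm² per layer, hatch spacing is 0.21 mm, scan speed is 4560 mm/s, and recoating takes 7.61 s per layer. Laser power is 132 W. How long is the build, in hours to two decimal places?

Layer count = ceil(82.6 / 0.08) = 1033.
Scan path per layer: 1570 / 0.21 → 7476.2 mm.
Scan time per layer: 7476.2 / 4560 → 1.6395 s.
Per-layer time = 1.6395 + 7.61, so 9.2495 s.
Total: 1033 × 9.2495 s = 9554.7335 s → 2.65 hours.

2.65 hours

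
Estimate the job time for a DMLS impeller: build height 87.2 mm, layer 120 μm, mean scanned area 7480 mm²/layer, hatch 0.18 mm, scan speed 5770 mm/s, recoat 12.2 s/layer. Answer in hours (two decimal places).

Number of layers: 87.2 / 0.12 → 727 (rounded up).
Per-layer scan distance = 7480 / 0.18 = 41555.6 mm.
Laser time per layer: 41555.6 / 5770 → 7.202 s.
Per-layer time = 7.202 + 12.2, so 19.402 s.
Build time = 727 × 19.402 = 14105.254 s = 3.92 hours.

3.92 hours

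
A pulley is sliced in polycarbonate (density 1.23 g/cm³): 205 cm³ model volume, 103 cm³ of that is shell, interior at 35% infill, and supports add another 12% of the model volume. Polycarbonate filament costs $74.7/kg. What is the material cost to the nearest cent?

$15.00

Infill region = 205 − 103 = 102 cm³.
Infill deposited = 0.35 × 102, so 35.7 cm³.
Support: 0.12 × 205 → 24.6 cm³.
Total extruded = 103 + 35.7 + 24.6 = 163.3 cm³.
Mass = 163.3 × 1.23 = 200.859 g.
At $74.7/kg: 200.859/1000 × 74.7 = $15.00.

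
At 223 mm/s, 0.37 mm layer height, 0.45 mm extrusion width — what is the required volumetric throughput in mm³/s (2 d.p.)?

Bead cross-section: 0.37 × 0.45 → 0.1665 mm².
Q = v·A = 223 × 0.1665 = 37.13 mm³/s.

37.13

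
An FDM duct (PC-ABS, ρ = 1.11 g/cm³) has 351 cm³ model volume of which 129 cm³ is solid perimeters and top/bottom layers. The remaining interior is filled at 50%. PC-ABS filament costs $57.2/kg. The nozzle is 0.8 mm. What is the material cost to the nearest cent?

Interior volume: 351 − 129 → 222 cm³.
Infill deposited = 0.50 × 222, so 111 cm³.
Total printed volume = 129 + 111, so 240 cm³.
Mass = 240 × 1.11, so 266.4 g.
Cost = 266.4 g / 1000 × $57.2/kg = $15.24.

$15.24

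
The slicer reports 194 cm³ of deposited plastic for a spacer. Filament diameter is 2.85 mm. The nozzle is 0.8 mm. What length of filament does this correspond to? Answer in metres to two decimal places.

Cross-section of 2.85 mm filament: π·(2.85/2)² = 6.3794 mm².
Length = 194 cm³ / 6.3794 mm² = 194000 / 6.3794 = 30410.38 mm = 30.41 m.

30.41 m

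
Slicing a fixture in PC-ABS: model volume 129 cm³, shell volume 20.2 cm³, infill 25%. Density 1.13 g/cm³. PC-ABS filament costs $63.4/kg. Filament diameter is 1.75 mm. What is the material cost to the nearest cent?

$3.40

Interior volume = 129 − 20.2, so 108.8 cm³.
Infill deposited = 0.25 × 108.8 = 27.2 cm³.
Deposited volume = 20.2 + 27.2, so 47.4 cm³.
Mass: 47.4 × 1.13 → 53.562 g.
At $63.4/kg: 53.562/1000 × 63.4 = $3.40.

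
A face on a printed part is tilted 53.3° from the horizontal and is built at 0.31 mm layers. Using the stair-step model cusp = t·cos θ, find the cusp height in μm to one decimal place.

185.3 μm

cos(53.3°) = 0.5976, so cusp = 0.31 × 0.5976 = 0.185256 mm → 185.3 μm.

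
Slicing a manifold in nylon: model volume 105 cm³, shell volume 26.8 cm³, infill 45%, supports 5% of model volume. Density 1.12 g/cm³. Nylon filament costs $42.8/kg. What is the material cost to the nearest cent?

$3.22

Interior volume = 105 − 26.8, so 78.2 cm³.
Infill deposited = 0.45 × 78.2, so 35.19 cm³.
Support = 0.05 × 105 = 5.25 cm³.
Deposited volume = 26.8 + 35.19 + 5.25, so 67.24 cm³.
Mass = 67.24 × 1.12, so 75.3088 g.
Cost = 75.3088 g / 1000 × $42.8/kg = $3.22.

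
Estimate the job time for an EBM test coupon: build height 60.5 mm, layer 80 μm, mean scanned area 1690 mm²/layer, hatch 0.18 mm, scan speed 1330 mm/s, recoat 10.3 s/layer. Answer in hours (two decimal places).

Layers = ⌈60.5/0.08⌉ = 757.
Per-layer scan distance = 1690 / 0.18, so 9388.9 mm.
Beam time per layer = 9388.9 / 1330, so 7.0593 s.
Per-layer time = 7.0593 + 10.3, so 17.3593 s.
Total: 757 × 17.3593 s = 13140.9901 s → 3.65 hours.

3.65 hours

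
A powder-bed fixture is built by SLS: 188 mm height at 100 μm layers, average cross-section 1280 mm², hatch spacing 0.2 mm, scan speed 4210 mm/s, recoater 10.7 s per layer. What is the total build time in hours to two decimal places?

Number of layers: 188 / 0.1 → 1880 (rounded up).
Hatch length per layer: 1280 / 0.2 → 6400 mm.
Scan time per layer = 6400 / 4210, so 1.5202 s.
Time per layer: 1.5202 + 10.7 → 12.2202 s.
Build time = 1880 × 12.2202 = 22973.976 s = 6.38 hours.

6.38 hours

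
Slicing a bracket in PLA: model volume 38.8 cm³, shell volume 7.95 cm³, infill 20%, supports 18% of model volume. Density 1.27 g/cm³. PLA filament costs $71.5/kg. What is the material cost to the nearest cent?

Volume inside the shell: 38.8 − 7.95 → 30.85 cm³.
Deposited infill = 0.20 × 30.85, so 6.17 cm³.
Support = 0.18 × 38.8, so 6.984 cm³.
Deposited volume = 7.95 + 6.17 + 6.984, so 21.104 cm³.
Mass: 21.104 × 1.27 → 26.80208 g.
At $71.5/kg: 26.80208/1000 × 71.5 = $1.92.

$1.92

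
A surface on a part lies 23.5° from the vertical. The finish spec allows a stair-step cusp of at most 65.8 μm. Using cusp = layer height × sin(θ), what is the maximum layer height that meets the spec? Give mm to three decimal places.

0.165 mm

t = h_c / sin θ = 0.0658 / 0.3987 = 0.165 mm.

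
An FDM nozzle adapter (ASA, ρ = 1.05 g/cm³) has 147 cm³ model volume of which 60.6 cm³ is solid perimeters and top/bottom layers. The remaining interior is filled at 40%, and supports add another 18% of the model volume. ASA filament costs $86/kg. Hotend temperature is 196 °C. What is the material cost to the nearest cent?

$10.98

Interior volume = 147 − 60.6, so 86.4 cm³.
Infill volume: 0.40 × 86.4 → 34.56 cm³.
Support: 0.18 × 147 → 26.46 cm³.
Total printed volume = 60.6 + 34.56 + 26.46 = 121.62 cm³.
Mass = 121.62 × 1.05 = 127.701 g.
At $86/kg: 127.701/1000 × 86 = $10.98.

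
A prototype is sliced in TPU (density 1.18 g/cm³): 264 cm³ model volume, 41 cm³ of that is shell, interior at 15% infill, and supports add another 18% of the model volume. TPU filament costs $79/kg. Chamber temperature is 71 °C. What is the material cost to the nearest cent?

Infill region: 264 − 41 → 223 cm³.
Infill deposited: 0.15 × 223 → 33.45 cm³.
Support = 0.18 × 264, so 47.52 cm³.
Total printed volume = 41 + 33.45 + 47.52 = 121.97 cm³.
Mass: 121.97 × 1.18 → 143.9246 g.
At $79/kg: 143.9246/1000 × 79 = $11.37.

$11.37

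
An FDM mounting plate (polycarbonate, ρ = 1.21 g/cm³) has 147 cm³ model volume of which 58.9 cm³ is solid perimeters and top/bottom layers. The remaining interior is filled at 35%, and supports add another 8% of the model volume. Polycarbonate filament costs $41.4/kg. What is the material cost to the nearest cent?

$5.08

Infill region: 147 − 58.9 → 88.1 cm³.
Deposited infill = 0.35 × 88.1 = 30.835 cm³.
Support = 0.08 × 147 = 11.76 cm³.
Total extruded = 58.9 + 30.835 + 11.76, so 101.495 cm³.
Mass = 101.495 × 1.21, so 122.80895 g.
At $41.4/kg: 122.80895/1000 × 41.4 = $5.08.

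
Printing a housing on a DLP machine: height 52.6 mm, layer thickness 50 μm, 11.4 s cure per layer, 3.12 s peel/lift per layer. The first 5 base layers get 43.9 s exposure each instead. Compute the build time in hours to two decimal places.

4.29 hours

Layer count = ceil(52.6 / 0.05) = 1052.
Bottom layers: 5 × (43.9 + 3.12) → 235.1 s.
Normal layers = 1047 × (11.4 + 3.12), so 15202.44 s.
Sum: 235.1 + 15202.44 = 15437.54 s → 4.29 hours.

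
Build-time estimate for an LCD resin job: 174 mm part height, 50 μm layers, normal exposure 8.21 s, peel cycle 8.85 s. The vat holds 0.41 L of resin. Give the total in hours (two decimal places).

16.49 hours

Layer count = ceil(174 / 0.05) = 3480.
Cycle time = 8.21 + 8.85, so 17.06 s.
Total = 3480 × 17.06 = 59368.8 s = 16.49 hours.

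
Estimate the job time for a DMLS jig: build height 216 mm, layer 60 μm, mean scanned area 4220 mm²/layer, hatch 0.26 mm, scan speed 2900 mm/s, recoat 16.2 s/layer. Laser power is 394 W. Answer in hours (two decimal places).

Layer count = ceil(216 / 0.06) = 3600.
Per-layer scan distance: 4220 / 0.26 → 16230.8 mm.
Per-layer scan time = 16230.8 / 2900, so 5.5968 s.
Per-layer time = 5.5968 + 16.2, so 21.7968 s.
Total: 3600 × 21.7968 s = 78468.48 s → 21.80 hours.

21.80 hours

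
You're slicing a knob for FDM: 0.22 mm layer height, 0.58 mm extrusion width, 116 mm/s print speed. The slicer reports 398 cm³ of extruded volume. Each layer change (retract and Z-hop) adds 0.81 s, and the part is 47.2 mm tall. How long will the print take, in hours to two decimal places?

Bead cross-section = 0.22 × 0.58 = 0.1276 mm².
Path length: 398000 mm³ / 0.1276 mm² → 3119122.3 mm.
Print-move time = 3119122.3 / 116, so 26889 s.
Layer count = ceil(47.2 / 0.22) = 215.
Z-hop total = 215 × 0.81, so 174.15 s.
Total = 26889 + 174.15 = 27063.15 s = 7.52 hours.

7.52 hours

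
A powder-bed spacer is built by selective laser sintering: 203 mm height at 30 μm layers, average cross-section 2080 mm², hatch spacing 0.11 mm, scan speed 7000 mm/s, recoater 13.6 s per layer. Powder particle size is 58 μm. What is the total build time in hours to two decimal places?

30.64 hours

Layer count = ceil(203 / 0.03) = 6767.
Hatch length per layer = 2080 / 0.11 = 18909.1 mm.
Laser time per layer = 18909.1 / 7000 = 2.7013 s.
Time per layer = 2.7013 + 13.6 = 16.3013 s.
6767 layers × 16.3013 s/layer = 110310.8971 s, i.e. 30.64 hours.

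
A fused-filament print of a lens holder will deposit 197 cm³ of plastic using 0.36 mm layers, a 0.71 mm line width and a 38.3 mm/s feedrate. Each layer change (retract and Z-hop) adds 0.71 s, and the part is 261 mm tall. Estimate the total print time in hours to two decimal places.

5.73 hours

Extrusion cross-section: 0.36 × 0.71 → 0.2556 mm².
Path length: 197000 mm³ / 0.2556 mm² → 770735.5 mm.
Extrusion time = 770735.5 / 38.3, so 20123.6 s.
Number of layers: 261 / 0.36 → 725 (rounded up).
Layer-change overhead = 725 × 0.71, so 514.75 s.
Altogether 20123.6 + 514.75 = 20638.35 s, i.e. 5.73 hours.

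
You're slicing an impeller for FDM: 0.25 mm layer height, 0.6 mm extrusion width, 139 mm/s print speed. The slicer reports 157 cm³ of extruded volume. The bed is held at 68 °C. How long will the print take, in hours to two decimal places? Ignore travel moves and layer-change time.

2.09 hours

Extrusion cross-section = 0.25 × 0.6, so 0.15 mm².
Path length: 157000 mm³ / 0.15 mm² → 1046666.7 mm.
Extrusion time = 1046666.7 / 139, so 7530 s.
Converting: 7530 s = 2.09 hours.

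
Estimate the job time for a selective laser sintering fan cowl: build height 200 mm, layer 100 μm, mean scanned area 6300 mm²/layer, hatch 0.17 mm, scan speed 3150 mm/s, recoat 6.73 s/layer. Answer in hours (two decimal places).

Layers = ⌈200/0.1⌉ = 2000.
Hatch length per layer: 6300 / 0.17 → 37058.8 mm.
Scan time per layer = 37058.8 / 3150 = 11.7647 s.
Per-layer time = 11.7647 + 6.73 = 18.4947 s.
2000 layers × 18.4947 s/layer = 36989.4 s, i.e. 10.27 hours.

10.27 hours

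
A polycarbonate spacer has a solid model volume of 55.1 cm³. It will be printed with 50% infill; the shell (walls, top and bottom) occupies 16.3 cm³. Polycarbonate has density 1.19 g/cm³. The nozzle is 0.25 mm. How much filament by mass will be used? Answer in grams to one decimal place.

Volume inside the shell = 55.1 − 16.3 = 38.8 cm³.
Deposited infill: 0.50 × 38.8 → 19.4 cm³.
Total printed volume = 16.3 + 19.4 = 35.7 cm³.
Mass = 35.7 × 1.19, so 42.483 g.

42.5 g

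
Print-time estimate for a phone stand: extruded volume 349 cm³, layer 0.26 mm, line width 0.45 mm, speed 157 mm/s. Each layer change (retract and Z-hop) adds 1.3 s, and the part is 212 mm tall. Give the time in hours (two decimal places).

Line area = 0.26 × 0.45, so 0.117 mm².
Toolpath length = 349 cm³ / 0.117 mm² = 349000 / 0.117 = 2982906 mm.
Time extruding = 2982906 / 157 = 18999.4 s.
Number of layers: 212 / 0.26 → 816 (rounded up).
Z-hop total: 816 × 1.3 → 1060.8 s.
Total = 18999.4 + 1060.8 = 20060.2 s = 5.57 hours.

5.57 hours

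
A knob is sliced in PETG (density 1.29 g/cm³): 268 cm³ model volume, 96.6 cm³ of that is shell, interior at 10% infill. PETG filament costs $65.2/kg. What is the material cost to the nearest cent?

$9.57

Interior volume: 268 − 96.6 → 171.4 cm³.
Infill volume: 0.10 × 171.4 → 17.14 cm³.
Total printed volume: 96.6 + 17.14 → 113.74 cm³.
Mass = 113.74 × 1.29 = 146.7246 g.
Cost = 146.7246 g / 1000 × $65.2/kg = $9.57.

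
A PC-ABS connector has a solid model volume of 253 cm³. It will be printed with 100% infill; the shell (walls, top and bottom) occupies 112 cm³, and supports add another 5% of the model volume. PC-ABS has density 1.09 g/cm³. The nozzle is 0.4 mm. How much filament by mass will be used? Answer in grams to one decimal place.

Volume inside the shell: 253 − 112 → 141 cm³.
Infill volume = 1.00 × 141 = 141 cm³.
Support = 0.05 × 253, so 12.65 cm³.
Deposited volume = 112 + 141 + 12.65 = 265.65 cm³.
Mass = 265.65 × 1.09, so 289.5585 g.

289.6 g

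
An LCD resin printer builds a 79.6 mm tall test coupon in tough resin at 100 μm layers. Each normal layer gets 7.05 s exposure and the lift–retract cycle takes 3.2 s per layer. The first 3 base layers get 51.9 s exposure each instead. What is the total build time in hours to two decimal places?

2.30 hours

Number of layers: 79.6 / 0.1 → 796 (rounded up).
Burn-in layers = 3 × (51.9 + 3.2), so 165.3 s.
Normal layers = 793 × (7.05 + 3.2), so 8128.25 s.
Total = 165.3 + 8128.25 = 8293.55 s = 2.30 hours.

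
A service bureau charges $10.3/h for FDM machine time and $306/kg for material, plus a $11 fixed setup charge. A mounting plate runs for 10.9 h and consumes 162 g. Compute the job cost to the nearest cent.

$172.84

Machine cost = 10.3 × 10.9 = $112.27.
Material charge = 306 × 162/1000 = $49.572.
Total = 112.27 + 49.572 + 11 = 172.842 ≈ $172.84.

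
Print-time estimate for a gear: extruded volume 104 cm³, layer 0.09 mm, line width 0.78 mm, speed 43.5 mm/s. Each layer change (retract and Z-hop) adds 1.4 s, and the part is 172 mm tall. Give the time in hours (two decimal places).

10.20 hours

Extrusion cross-section = 0.09 × 0.78 = 0.0702 mm².
Path length: 104000 mm³ / 0.0702 mm² → 1481481.5 mm.
Print-move time: 1481481.5 / 43.5 → 34057 s.
Layer count = ceil(172 / 0.09) = 1912.
Non-print overhead: 1912 × 1.4 → 2676.8 s.
Altogether 34057 + 2676.8 = 36733.8 s, i.e. 10.20 hours.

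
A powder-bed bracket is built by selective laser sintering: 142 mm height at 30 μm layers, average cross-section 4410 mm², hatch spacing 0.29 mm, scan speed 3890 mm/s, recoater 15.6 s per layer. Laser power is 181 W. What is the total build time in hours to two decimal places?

Number of layers: 142 / 0.03 → 4734 (rounded up).
Per-layer scan distance: 4410 / 0.29 → 15206.9 mm.
Per-layer scan time: 15206.9 / 3890 → 3.9092 s.
Time per layer: 3.9092 + 15.6 → 19.5092 s.
Build time = 4734 × 19.5092 = 92356.5528 s = 25.65 hours.

25.65 hours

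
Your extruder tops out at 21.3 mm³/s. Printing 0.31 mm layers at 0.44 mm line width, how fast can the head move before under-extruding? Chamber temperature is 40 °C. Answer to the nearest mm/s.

156 mm/s

Bead cross-section = 0.31 × 0.44, so 0.1364 mm².
v_max = Q/A = 21.3/0.1364 = 156.16 mm/s → 156 mm/s.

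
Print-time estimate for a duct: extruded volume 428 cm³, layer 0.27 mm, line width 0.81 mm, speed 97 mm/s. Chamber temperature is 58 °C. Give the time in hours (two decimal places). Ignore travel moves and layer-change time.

5.60 hours

Line area = 0.27 × 0.81 = 0.2187 mm².
Toolpath length = 428 cm³ / 0.2187 mm² = 428000 / 0.2187 = 1957018.7 mm.
Time extruding = 1957018.7 / 97 = 20175.5 s.
In the requested units: 20175.5 s = 5.60 hours.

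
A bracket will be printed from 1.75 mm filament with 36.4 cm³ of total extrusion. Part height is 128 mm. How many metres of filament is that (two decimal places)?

15.13 m

Filament cross-section = π × (1.75/2)² = 2.4053 mm².
L = 36400 mm³ / 2.4053 mm² = 15133.25 mm, i.e. 15.13 m.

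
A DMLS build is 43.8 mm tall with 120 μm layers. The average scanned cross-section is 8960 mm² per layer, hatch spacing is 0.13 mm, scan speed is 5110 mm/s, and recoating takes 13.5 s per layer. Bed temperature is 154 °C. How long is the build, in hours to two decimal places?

Layer count = ceil(43.8 / 0.12) = 365.
Scan path per layer: 8960 / 0.13 → 68923.1 mm.
Laser time per layer = 68923.1 / 5110, so 13.4879 s.
Layer cycle: 13.4879 + 13.5 → 26.9879 s.
Total: 365 × 26.9879 s = 9850.5835 s → 2.74 hours.

2.74 hours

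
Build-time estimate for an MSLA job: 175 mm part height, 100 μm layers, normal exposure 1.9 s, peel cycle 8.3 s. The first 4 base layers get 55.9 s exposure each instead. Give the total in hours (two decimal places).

5.02 hours

Number of layers: 175 / 0.1 → 1750 (rounded up).
Base layers = 4 × (55.9 + 8.3) = 256.8 s.
Remaining layers: 1746 × (1.9 + 8.3) → 17809.2 s.
Total = 256.8 + 17809.2 = 18066 s = 5.02 hours.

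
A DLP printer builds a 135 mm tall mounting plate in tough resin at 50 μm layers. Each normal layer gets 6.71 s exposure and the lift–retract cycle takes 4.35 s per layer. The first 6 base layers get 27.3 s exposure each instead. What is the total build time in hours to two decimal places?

Number of layers: 135 / 0.05 → 2700 (rounded up).
Burn-in layers: 6 × (27.3 + 4.35) → 189.9 s.
Remaining layers = 2694 × (6.71 + 4.35) = 29795.64 s.
Sum: 189.9 + 29795.64 = 29985.54 s → 8.33 hours.

8.33 hours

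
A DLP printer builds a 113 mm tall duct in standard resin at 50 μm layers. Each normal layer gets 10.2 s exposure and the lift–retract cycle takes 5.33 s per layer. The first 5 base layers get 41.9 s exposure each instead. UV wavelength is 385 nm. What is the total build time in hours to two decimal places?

Number of layers: 113 / 0.05 → 2260 (rounded up).
Base layers: 5 × (41.9 + 5.33) → 236.15 s.
Normal layers: 2255 × (10.2 + 5.33) → 35020.15 s.
Sum: 236.15 + 35020.15 = 35256.3 s → 9.79 hours.

9.79 hours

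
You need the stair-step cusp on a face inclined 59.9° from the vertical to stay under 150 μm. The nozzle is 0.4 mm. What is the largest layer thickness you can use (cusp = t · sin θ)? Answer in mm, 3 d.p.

t = h_c / sin θ = 0.15 / 0.8652 = 0.173 mm.

0.173 mm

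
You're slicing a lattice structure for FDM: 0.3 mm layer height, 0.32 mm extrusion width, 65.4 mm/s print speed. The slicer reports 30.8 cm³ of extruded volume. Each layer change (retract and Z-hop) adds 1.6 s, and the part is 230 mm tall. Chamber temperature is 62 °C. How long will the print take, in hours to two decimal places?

Line area: 0.3 × 0.32 → 0.096 mm².
Toolpath length = 30.8 cm³ / 0.096 mm² = 30800 / 0.096 = 320833.3 mm.
Time extruding = 320833.3 / 65.4, so 4905.7 s.
Layer count = ceil(230 / 0.3) = 767.
Z-hop total: 767 × 1.6 → 1227.2 s.
Total = 4905.7 + 1227.2 = 6132.9 s = 1.70 hours.

1.70 hours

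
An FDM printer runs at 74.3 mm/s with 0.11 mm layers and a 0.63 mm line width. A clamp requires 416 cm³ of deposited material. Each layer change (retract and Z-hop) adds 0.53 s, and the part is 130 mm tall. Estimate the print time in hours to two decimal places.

Line area: 0.11 × 0.63 → 0.0693 mm².
Toolpath length = 416 cm³ / 0.0693 mm² = 416000 / 0.0693 = 6002886 mm.
Print-move time = 6002886 / 74.3 = 80792.5 s.
Layers = ⌈130/0.11⌉ = 1182.
Layer-change overhead = 1182 × 0.53, so 626.46 s.
Total = 80792.5 + 626.46 = 81418.96 s = 22.62 hours.

22.62 hours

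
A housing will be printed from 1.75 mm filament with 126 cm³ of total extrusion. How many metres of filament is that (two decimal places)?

52.38 m

Cross-section of 1.75 mm filament: π·(1.75/2)² = 2.4053 mm².
L = 126000 mm³ / 2.4053 mm² = 52384.32 mm, i.e. 52.38 m.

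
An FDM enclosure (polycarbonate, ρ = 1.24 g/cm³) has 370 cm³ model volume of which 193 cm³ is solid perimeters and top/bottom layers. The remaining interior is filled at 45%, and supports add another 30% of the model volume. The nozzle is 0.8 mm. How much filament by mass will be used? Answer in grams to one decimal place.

Interior volume = 370 − 193 = 177 cm³.
Infill volume = 0.45 × 177, so 79.65 cm³.
Support: 0.30 × 370 → 111 cm³.
Total printed volume = 193 + 79.65 + 111, so 383.65 cm³.
Mass = 383.65 × 1.24, so 475.726 g.

475.7 g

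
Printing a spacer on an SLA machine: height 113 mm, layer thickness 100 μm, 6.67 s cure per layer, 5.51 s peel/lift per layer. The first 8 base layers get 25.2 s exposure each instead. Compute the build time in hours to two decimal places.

3.86 hours

Number of layers: 113 / 0.1 → 1130 (rounded up).
Base layers = 8 × (25.2 + 5.51), so 245.68 s.
Remaining layers = 1122 × (6.67 + 5.51), so 13665.96 s.
Total = 245.68 + 13665.96 = 13911.64 s = 3.86 hours.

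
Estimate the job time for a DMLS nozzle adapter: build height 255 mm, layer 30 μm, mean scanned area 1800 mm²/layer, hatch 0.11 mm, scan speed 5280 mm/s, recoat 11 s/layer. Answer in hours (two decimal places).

33.29 hours

Layer count = ceil(255 / 0.03) = 8500.
Hatch length per layer: 1800 / 0.11 → 16363.6 mm.
Scan time per layer = 16363.6 / 5280 = 3.0992 s.
Time per layer = 3.0992 + 11, so 14.0992 s.
Total: 8500 × 14.0992 s = 119843.2 s → 33.29 hours.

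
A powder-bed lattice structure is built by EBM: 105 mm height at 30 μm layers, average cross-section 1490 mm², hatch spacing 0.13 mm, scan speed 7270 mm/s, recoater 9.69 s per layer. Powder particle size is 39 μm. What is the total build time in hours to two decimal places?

Layers = ⌈105/0.03⌉ = 3500.
Scan path per layer = 1490 / 0.13 = 11461.5 mm.
Scan time per layer = 11461.5 / 7270, so 1.5765 s.
Layer cycle = 1.5765 + 9.69, so 11.2665 s.
Build time = 3500 × 11.2665 = 39432.75 s = 10.95 hours.

10.95 hours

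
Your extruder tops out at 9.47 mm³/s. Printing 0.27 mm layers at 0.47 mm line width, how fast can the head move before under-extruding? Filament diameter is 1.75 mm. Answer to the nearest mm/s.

Bead cross-section: 0.27 × 0.47 → 0.1269 mm².
Max speed = 9.47 / 0.1269 = 74.63 ≈ 75 mm/s.

75 mm/s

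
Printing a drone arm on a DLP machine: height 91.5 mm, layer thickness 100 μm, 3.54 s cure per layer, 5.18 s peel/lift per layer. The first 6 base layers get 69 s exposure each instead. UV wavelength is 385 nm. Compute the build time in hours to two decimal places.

2.33 hours

Number of layers: 91.5 / 0.1 → 915 (rounded up).
Burn-in layers = 6 × (69 + 5.18) = 445.08 s.
Normal layers: 909 × (3.54 + 5.18) → 7926.48 s.
Sum: 445.08 + 7926.48 = 8371.56 s → 2.33 hours.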